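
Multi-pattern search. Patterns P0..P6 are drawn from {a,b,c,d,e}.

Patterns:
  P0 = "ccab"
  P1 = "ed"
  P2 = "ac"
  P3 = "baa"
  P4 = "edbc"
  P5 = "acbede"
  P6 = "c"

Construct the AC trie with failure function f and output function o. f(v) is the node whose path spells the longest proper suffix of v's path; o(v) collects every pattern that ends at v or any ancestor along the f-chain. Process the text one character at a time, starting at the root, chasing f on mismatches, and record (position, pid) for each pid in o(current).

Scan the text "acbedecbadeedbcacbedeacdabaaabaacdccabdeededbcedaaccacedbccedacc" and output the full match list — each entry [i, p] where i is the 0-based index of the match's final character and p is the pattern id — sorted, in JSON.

Build automaton:
Trie (insert patterns):
  0='ε' goto a→7 b→9 c→1 e→5
  1='c' goto c→2  ←P6
  2='cc' goto a→3
  3='cca' goto b→4
  4='ccab' goto ·  ←P0
  5='e' goto d→6
  6='ed' goto b→12  ←P1
  7='a' goto c→8
  8='ac' goto b→14  ←P2
  9='b' goto a→10
  10='ba' goto a→11
  11='baa' goto ·  ←P3
  12='edb' goto c→13
  13='edbc' goto ·  ←P4
  14='acb' goto e→15
  15='acbe' goto d→16
  16='acbed' goto e→17
  17='acbede' goto ·  ←P5

Failure links (BFS by depth):
  fail(1) 'c': from fail(0)=0 chase 'c': 0 ⇒ 0;  out={6}∪out(0)={6}
  fail(5) 'e': from fail(0)=0 chase 'e': 0 ⇒ 0;  out=∅∪out(0)=∅
  fail(7) 'a': from fail(0)=0 chase 'a': 0 ⇒ 0;  out=∅∪out(0)=∅
  fail(9) 'b': from fail(0)=0 chase 'b': 0 ⇒ 0;  out=∅∪out(0)=∅
  fail(2) 'cc': from fail(1)=0 chase 'c': 0 ⇒ 1;  out=∅∪out(1)={6}
  fail(6) 'ed': from fail(5)=0 chase 'd': 0 ⇒ 0;  out={1}∪out(0)={1}
  fail(8) 'ac': from fail(7)=0 chase 'c': 0 ⇒ 1;  out={2}∪out(1)={2,6}
  fail(10) 'ba': from fail(9)=0 chase 'a': 0 ⇒ 7;  out=∅∪out(7)=∅
  fail(3) 'cca': from fail(2)=1 chase 'a': 1→0 ⇒ 7;  out=∅∪out(7)=∅
  fail(11) 'baa': from fail(10)=7 chase 'a': 7→0 ⇒ 7;  out={3}∪out(7)={3}
  fail(12) 'edb': from fail(6)=0 chase 'b': 0 ⇒ 9;  out=∅∪out(9)=∅
  fail(14) 'acb': from fail(8)=1 chase 'b': 1→0 ⇒ 9;  out=∅∪out(9)=∅
  fail(4) 'ccab': from fail(3)=7 chase 'b': 7→0 ⇒ 9;  out={0}∪out(9)={0}
  fail(13) 'edbc': from fail(12)=9 chase 'c': 9→0 ⇒ 1;  out={4}∪out(1)={4,6}
  fail(15) 'acbe': from fail(14)=9 chase 'e': 9→0 ⇒ 5;  out=∅∪out(5)=∅
  fail(16) 'acbed': from fail(15)=5 chase 'd': 5 ⇒ 6;  out=∅∪out(6)={1}
  fail(17) 'acbede': from fail(16)=6 chase 'e': 6→0 ⇒ 5;  out={5}∪out(5)={5}

Run:
i=0 'a': node 0→7
i=1 'c': node 7→8  emit P2@[0:1],P6@[1:1]
i=2 'b': node 8→14
i=3 'e': node 14→15
i=4 'd': node 15→16  emit P1@[3:4]
i=5 'e': node 16→17  emit P5@[0:5]
i=6 'c': node 17→1 ·f  emit P6@[6:6]
i=7 'b': node 1→9 ·f
i=8 'a': node 9→10
i=9 'd': node 10→0 ·f
i=10 'e': node 0→5
i=11 'e': node 5→5 ·f
i=12 'd': node 5→6  emit P1@[11:12]
i=13 'b': node 6→12
i=14 'c': node 12→13  emit P4@[11:14],P6@[14:14]
i=15 'a': node 13→7 ·f
i=16 'c': node 7→8  emit P2@[15:16],P6@[16:16]
i=17 'b': node 8→14
i=18 'e': node 14→15
i=19 'd': node 15→16  emit P1@[18:19]
i=20 'e': node 16→17  emit P5@[15:20]
i=21 'a': node 17→7 ·f
i=22 'c': node 7→8  emit P2@[21:22],P6@[22:22]
i=23 'd': node 8→0 ·f
i=24 'a': node 0→7
i=25 'b': node 7→9 ·f
i=26 'a': node 9→10
i=27 'a': node 10→11  emit P3@[25:27]
i=28 'a': node 11→7 ·f
i=29 'b': node 7→9 ·f
i=30 'a': node 9→10
i=31 'a': node 10→11  emit P3@[29:31]
i=32 'c': node 11→8 ·f  emit P2@[31:32],P6@[32:32]
i=33 'd': node 8→0 ·f
i=34 'c': node 0→1  emit P6@[34:34]
i=35 'c': node 1→2  emit P6@[35:35]
i=36 'a': node 2→3
i=37 'b': node 3→4  emit P0@[34:37]
i=38 'd': node 4→0 ·f
i=39 'e': node 0→5
i=40 'e': node 5→5 ·f
i=41 'd': node 5→6  emit P1@[40:41]
i=42 'e': node 6→5 ·f
i=43 'd': node 5→6  emit P1@[42:43]
i=44 'b': node 6→12
i=45 'c': node 12→13  emit P4@[42:45],P6@[45:45]
i=46 'e': node 13→5 ·f
i=47 'd': node 5→6  emit P1@[46:47]
i=48 'a': node 6→7 ·f
i=49 'a': node 7→7 ·f
i=50 'c': node 7→8  emit P2@[49:50],P6@[50:50]
i=51 'c': node 8→2 ·f  emit P6@[51:51]
i=52 'a': node 2→3
i=53 'c': node 3→8 ·f  emit P2@[52:53],P6@[53:53]
i=54 'e': node 8→5 ·f
i=55 'd': node 5→6  emit P1@[54:55]
i=56 'b': node 6→12
i=57 'c': node 12→13  emit P4@[54:57],P6@[57:57]
i=58 'c': node 13→2 ·f  emit P6@[58:58]
i=59 'e': node 2→5 ·f
i=60 'd': node 5→6  emit P1@[59:60]
i=61 'a': node 6→7 ·f
i=62 'c': node 7→8  emit P2@[61:62],P6@[62:62]
i=63 'c': node 8→2 ·f  emit P6@[63:63]

Matches: [[1,2],[1,6],[4,1],[5,5],[6,6],[12,1],[14,4],[14,6],[16,2],[16,6],[19,1],[20,5],[22,2],[22,6],[27,3],[31,3],[32,2],[32,6],[34,6],[35,6],[37,0],[41,1],[43,1],[45,4],[45,6],[47,1],[50,2],[50,6],[51,6],[53,2],[53,6],[55,1],[57,4],[57,6],[58,6],[60,1],[62,2],[62,6],[63,6]]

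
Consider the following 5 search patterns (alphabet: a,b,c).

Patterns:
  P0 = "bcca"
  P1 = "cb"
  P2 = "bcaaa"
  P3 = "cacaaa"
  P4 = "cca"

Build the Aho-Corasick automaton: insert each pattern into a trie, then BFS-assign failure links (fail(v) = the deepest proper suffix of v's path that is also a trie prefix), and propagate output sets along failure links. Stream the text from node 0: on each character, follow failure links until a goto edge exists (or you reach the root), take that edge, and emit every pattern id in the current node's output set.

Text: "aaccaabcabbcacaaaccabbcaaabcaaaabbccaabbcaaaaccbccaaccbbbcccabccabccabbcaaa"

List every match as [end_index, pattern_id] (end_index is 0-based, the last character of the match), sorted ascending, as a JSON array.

Build:
Trie (insert patterns):
  0='ε' goto b→1 c→5
  1='b' goto c→2
  2='bc' goto a→7 c→3
  3='bcc' goto a→4
  4='bcca' goto ·  ←P0
  5='c' goto a→10 b→6 c→15
  6='cb' goto ·  ←P1
  7='bca' goto a→8
  8='bcaa' goto a→9
  9='bcaaa' goto ·  ←P2
  10='ca' goto c→11
  11='cac' goto a→12
  12='caca' goto a→13
  13='cacaa' goto a→14
  14='cacaaa' goto ·  ←P3
  15='cc' goto a→16
  16='cca' goto ·  ←P4

BFS fail/out derivation:
  fail(1) 'b': from fail(0)=0 chase 'b': 0 ⇒ 0;  out=∅∪out(0)=∅
  fail(5) 'c': from fail(0)=0 chase 'c': 0 ⇒ 0;  out=∅∪out(0)=∅
  fail(2) 'bc': from fail(1)=0 chase 'c': 0 ⇒ 5;  out=∅∪out(5)=∅
  fail(6) 'cb': from fail(5)=0 chase 'b': 0 ⇒ 1;  out={1}∪out(1)={1}
  fail(10) 'ca': from fail(5)=0 chase 'a': 0 ⇒ 0;  out=∅∪out(0)=∅
  fail(15) 'cc': from fail(5)=0 chase 'c': 0 ⇒ 5;  out=∅∪out(5)=∅
  fail(3) 'bcc': from fail(2)=5 chase 'c': 5 ⇒ 15;  out=∅∪out(15)=∅
  fail(7) 'bca': from fail(2)=5 chase 'a': 5 ⇒ 10;  out=∅∪out(10)=∅
  fail(11) 'cac': from fail(10)=0 chase 'c': 0 ⇒ 5;  out=∅∪out(5)=∅
  fail(16) 'cca': from fail(15)=5 chase 'a': 5 ⇒ 10;  out={4}∪out(10)={4}
  fail(4) 'bcca': from fail(3)=15 chase 'a': 15 ⇒ 16;  out={0}∪out(16)={0,4}
  fail(8) 'bcaa': from fail(7)=10 chase 'a': 10→0 ⇒ 0;  out=∅∪out(0)=∅
  fail(12) 'caca': from fail(11)=5 chase 'a': 5 ⇒ 10;  out=∅∪out(10)=∅
  fail(9) 'bcaaa': from fail(8)=0 chase 'a': 0 ⇒ 0;  out={2}∪out(0)={2}
  fail(13) 'cacaa': from fail(12)=10 chase 'a': 10→0 ⇒ 0;  out=∅∪out(0)=∅
  fail(14) 'cacaaa': from fail(13)=0 chase 'a': 0 ⇒ 0;  out={3}∪out(0)={3}

Scan:
pos 0 'a': at 0
pos 1 'a': at 0
pos 2 'c': at 5
pos 3 'c': at 15
pos 4 'a': at 16  emit P4@[2:4]
pos 5 'a': at 0 (via fail)
pos 6 'b': at 1
pos 7 'c': at 2
pos 8 'a': at 7
pos 9 'b': at 1 (via fail)
pos 10 'b': at 1 (via fail)
pos 11 'c': at 2
pos 12 'a': at 7
pos 13 'c': at 11 (via fail)
pos 14 'a': at 12
pos 15 'a': at 13
pos 16 'a': at 14  emit P3@[11:16]
pos 17 'c': at 5 (via fail)
pos 18 'c': at 15
pos 19 'a': at 16  emit P4@[17:19]
pos 20 'b': at 1 (via fail)
pos 21 'b': at 1 (via fail)
pos 22 'c': at 2
pos 23 'a': at 7
pos 24 'a': at 8
pos 25 'a': at 9  emit P2@[21:25]
pos 26 'b': at 1 (via fail)
pos 27 'c': at 2
pos 28 'a': at 7
pos 29 'a': at 8
pos 30 'a': at 9  emit P2@[26:30]
pos 31 'a': at 0 (via fail)
pos 32 'b': at 1
pos 33 'b': at 1 (via fail)
pos 34 'c': at 2
pos 35 'c': at 3
pos 36 'a': at 4  emit P0@[33:36],P4@[34:36]
pos 37 'a': at 0 (via fail)
pos 38 'b': at 1
pos 39 'b': at 1 (via fail)
pos 40 'c': at 2
pos 41 'a': at 7
pos 42 'a': at 8
pos 43 'a': at 9  emit P2@[39:43]
pos 44 'a': at 0 (via fail)
pos 45 'c': at 5
pos 46 'c': at 15
pos 47 'b': at 6 (via fail)  emit P1@[46:47]
pos 48 'c': at 2 (via fail)
pos 49 'c': at 3
pos 50 'a': at 4  emit P0@[47:50],P4@[48:50]
pos 51 'a': at 0 (via fail)
pos 52 'c': at 5
pos 53 'c': at 15
pos 54 'b': at 6 (via fail)  emit P1@[53:54]
pos 55 'b': at 1 (via fail)
pos 56 'b': at 1 (via fail)
pos 57 'c': at 2
pos 58 'c': at 3
pos 59 'c': at 15 (via fail)
pos 60 'a': at 16  emit P4@[58:60]
pos 61 'b': at 1 (via fail)
pos 62 'c': at 2
pos 63 'c': at 3
pos 64 'a': at 4  emit P0@[61:64],P4@[62:64]
pos 65 'b': at 1 (via fail)
pos 66 'c': at 2
pos 67 'c': at 3
pos 68 'a': at 4  emit P0@[65:68],P4@[66:68]
pos 69 'b': at 1 (via fail)
pos 70 'b': at 1 (via fail)
pos 71 'c': at 2
pos 72 'a': at 7
pos 73 'a': at 8
pos 74 'a': at 9  emit P2@[70:74]

Result: [[4,4],[16,3],[19,4],[25,2],[30,2],[36,0],[36,4],[43,2],[47,1],[50,0],[50,4],[54,1],[60,4],[64,0],[64,4],[68,0],[68,4],[74,2]]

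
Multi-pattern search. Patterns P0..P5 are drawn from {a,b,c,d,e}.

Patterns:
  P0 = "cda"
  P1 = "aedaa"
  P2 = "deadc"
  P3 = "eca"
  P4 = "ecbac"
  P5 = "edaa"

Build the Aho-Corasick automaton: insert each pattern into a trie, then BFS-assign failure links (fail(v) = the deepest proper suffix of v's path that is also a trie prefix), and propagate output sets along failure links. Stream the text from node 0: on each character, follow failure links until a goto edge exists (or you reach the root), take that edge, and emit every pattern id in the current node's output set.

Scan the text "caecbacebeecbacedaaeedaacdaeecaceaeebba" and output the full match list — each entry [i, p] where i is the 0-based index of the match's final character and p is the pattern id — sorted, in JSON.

Build automaton:
Trie nodes:
  n0 'ε': a→4 c→1 d→9 e→14
  n1 'c': d→2
  n2 'cd': a→3
  n3 'cda': ·  [P0 ends]
  n4 'a': e→5
  n5 'ae': d→6
  n6 'aed': a→7
  n7 'aeda': a→8
  n8 'aedaa': ·  [P1 ends]
  n9 'd': e→10
  n10 'de': a→11
  n11 'dea': d→12
  n12 'dead': c→13
  n13 'deadc': ·  [P2 ends]
  n14 'e': c→15 d→20
  n15 'ec': a→16 b→17
  n16 'eca': ·  [P3 ends]
  n17 'ecb': a→18
  n18 'ecba': c→19
  n19 'ecbac': ·  [P4 ends]
  n20 'ed': a→21
  n21 'eda': a→22
  n22 'edaa': ·  [P5 ends]

BFS fail/out derivation:
  fail(1) 'c': from fail(0)=0 chase 'c': 0 ⇒ 0;  out=∅∪out(0)=∅
  fail(4) 'a': from fail(0)=0 chase 'a': 0 ⇒ 0;  out=∅∪out(0)=∅
  fail(9) 'd': from fail(0)=0 chase 'd': 0 ⇒ 0;  out=∅∪out(0)=∅
  fail(14) 'e': from fail(0)=0 chase 'e': 0 ⇒ 0;  out=∅∪out(0)=∅
  fail(2) 'cd': from fail(1)=0 chase 'd': 0 ⇒ 9;  out=∅∪out(9)=∅
  fail(5) 'ae': from fail(4)=0 chase 'e': 0 ⇒ 14;  out=∅∪out(14)=∅
  fail(10) 'de': from fail(9)=0 chase 'e': 0 ⇒ 14;  out=∅∪out(14)=∅
  fail(15) 'ec': from fail(14)=0 chase 'c': 0 ⇒ 1;  out=∅∪out(1)=∅
  fail(20) 'ed': from fail(14)=0 chase 'd': 0 ⇒ 9;  out=∅∪out(9)=∅
  fail(3) 'cda': from fail(2)=9 chase 'a': 9→0 ⇒ 4;  out={0}∪out(4)={0}
  fail(6) 'aed': from fail(5)=14 chase 'd': 14 ⇒ 20;  out=∅∪out(20)=∅
  fail(11) 'dea': from fail(10)=14 chase 'a': 14→0 ⇒ 4;  out=∅∪out(4)=∅
  fail(16) 'eca': from fail(15)=1 chase 'a': 1→0 ⇒ 4;  out={3}∪out(4)={3}
  fail(17) 'ecb': from fail(15)=1 chase 'b': 1→0 ⇒ 0;  out=∅∪out(0)=∅
  fail(21) 'eda': from fail(20)=9 chase 'a': 9→0 ⇒ 4;  out=∅∪out(4)=∅
  fail(7) 'aeda': from fail(6)=20 chase 'a': 20 ⇒ 21;  out=∅∪out(21)=∅
  fail(12) 'dead': from fail(11)=4 chase 'd': 4→0 ⇒ 9;  out=∅∪out(9)=∅
  fail(18) 'ecba': from fail(17)=0 chase 'a': 0 ⇒ 4;  out=∅∪out(4)=∅
  fail(22) 'edaa': from fail(21)=4 chase 'a': 4→0 ⇒ 4;  out={5}∪out(4)={5}
  fail(8) 'aedaa': from fail(7)=21 chase 'a': 21 ⇒ 22;  out={1}∪out(22)={1,5}
  fail(13) 'deadc': from fail(12)=9 chase 'c': 9→0 ⇒ 1;  out={2}∪out(1)={2}
  fail(19) 'ecbac': from fail(18)=4 chase 'c': 4→0 ⇒ 1;  out={4}∪out(1)={4}

Text stream:
i=0 'c': node 0→1
i=1 'a': node 1→4 (fail-walked)
i=2 'e': node 4→5
i=3 'c': node 5→15 (fail-walked)
i=4 'b': node 15→17
i=5 'a': node 17→18
i=6 'c': node 18→19  ** P4@[2:6]
i=7 'e': node 19→14 (fail-walked)
i=8 'b': node 14→0 (fail-walked)
i=9 'e': node 0→14
i=10 'e': node 14→14 (fail-walked)
i=11 'c': node 14→15
i=12 'b': node 15→17
i=13 'a': node 17→18
i=14 'c': node 18→19  ** P4@[10:14]
i=15 'e': node 19→14 (fail-walked)
i=16 'd': node 14→20
i=17 'a': node 20→21
i=18 'a': node 21→22  ** P5@[15:18]
i=19 'e': node 22→5 (fail-walked)
i=20 'e': node 5→14 (fail-walked)
i=21 'd': node 14→20
i=22 'a': node 20→21
i=23 'a': node 21→22  ** P5@[20:23]
i=24 'c': node 22→1 (fail-walked)
i=25 'd': node 1→2
i=26 'a': node 2→3  ** P0@[24:26]
i=27 'e': node 3→5 (fail-walked)
i=28 'e': node 5→14 (fail-walked)
i=29 'c': node 14→15
i=30 'a': node 15→16  ** P3@[28:30]
i=31 'c': node 16→1 (fail-walked)
i=32 'e': node 1→14 (fail-walked)
i=33 'a': node 14→4 (fail-walked)
i=34 'e': node 4→5
i=35 'e': node 5→14 (fail-walked)
i=36 'b': node 14→0 (fail-walked)
i=37 'b': node 0→0
i=38 'a': node 0→4

Result: [[6,4],[14,4],[18,5],[23,5],[26,0],[30,3]]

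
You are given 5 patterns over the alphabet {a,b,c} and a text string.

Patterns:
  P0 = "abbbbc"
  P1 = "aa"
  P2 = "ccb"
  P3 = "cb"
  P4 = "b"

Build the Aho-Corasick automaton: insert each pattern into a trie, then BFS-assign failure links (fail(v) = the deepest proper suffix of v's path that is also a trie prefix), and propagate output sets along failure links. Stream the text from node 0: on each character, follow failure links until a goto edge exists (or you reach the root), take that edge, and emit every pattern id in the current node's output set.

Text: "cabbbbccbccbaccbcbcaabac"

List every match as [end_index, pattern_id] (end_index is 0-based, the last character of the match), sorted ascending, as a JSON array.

Build automaton:
Trie (insert patterns):
  0='ε' goto a→1 b→12 c→8
  1='a' goto a→7 b→2
  2='ab' goto b→3
  3='abb' goto b→4
  4='abbb' goto b→5
  5='abbbb' goto c→6
  6='abbbbc' goto ·  [P0 ends]
  7='aa' goto ·  [P1 ends]
  8='c' goto b→11 c→9
  9='cc' goto b→10
  10='ccb' goto ·  [P2 ends]
  11='cb' goto ·  [P3 ends]
  12='b' goto ·  [P4 ends]

BFS fail/out derivation:
  fail(1) 'a': from fail(0)=0 chase 'a': 0 ⇒ 0;  out=∅∪out(0)=∅
  fail(8) 'c': from fail(0)=0 chase 'c': 0 ⇒ 0;  out=∅∪out(0)=∅
  fail(12) 'b': from fail(0)=0 chase 'b': 0 ⇒ 0;  out={4}∪out(0)={4}
  fail(2) 'ab': from fail(1)=0 chase 'b': 0 ⇒ 12;  out=∅∪out(12)={4}
  fail(7) 'aa': from fail(1)=0 chase 'a': 0 ⇒ 1;  out={1}∪out(1)={1}
  fail(9) 'cc': from fail(8)=0 chase 'c': 0 ⇒ 8;  out=∅∪out(8)=∅
  fail(11) 'cb': from fail(8)=0 chase 'b': 0 ⇒ 12;  out={3}∪out(12)={3,4}
  fail(3) 'abb': from fail(2)=12 chase 'b': 12→0 ⇒ 12;  out=∅∪out(12)={4}
  fail(10) 'ccb': from fail(9)=8 chase 'b': 8 ⇒ 11;  out={2}∪out(11)={2,3,4}
  fail(4) 'abbb': from fail(3)=12 chase 'b': 12→0 ⇒ 12;  out=∅∪out(12)={4}
  fail(5) 'abbbb': from fail(4)=12 chase 'b': 12→0 ⇒ 12;  out=∅∪out(12)={4}
  fail(6) 'abbbbc': from fail(5)=12 chase 'c': 12→0 ⇒ 8;  out={0}∪out(8)={0}

Text stream:
i=0 'c': node 0→8
i=1 'a': node 8→1 (fail-walked)
i=2 'b': node 1→2  emit P4@[2:2]
i=3 'b': node 2→3  emit P4@[3:3]
i=4 'b': node 3→4  emit P4@[4:4]
i=5 'b': node 4→5  emit P4@[5:5]
i=6 'c': node 5→6  emit P0@[1:6]
i=7 'c': node 6→9 (fail-walked)
i=8 'b': node 9→10  emit P2@[6:8],P3@[7:8],P4@[8:8]
i=9 'c': node 10→8 (fail-walked)
i=10 'c': node 8→9
i=11 'b': node 9→10  emit P2@[9:11],P3@[10:11],P4@[11:11]
i=12 'a': node 10→1 (fail-walked)
i=13 'c': node 1→8 (fail-walked)
i=14 'c': node 8→9
i=15 'b': node 9→10  emit P2@[13:15],P3@[14:15],P4@[15:15]
i=16 'c': node 10→8 (fail-walked)
i=17 'b': node 8→11  emit P3@[16:17],P4@[17:17]
i=18 'c': node 11→8 (fail-walked)
i=19 'a': node 8→1 (fail-walked)
i=20 'a': node 1→7  emit P1@[19:20]
i=21 'b': node 7→2 (fail-walked)  emit P4@[21:21]
i=22 'a': node 2→1 (fail-walked)
i=23 'c': node 1→8 (fail-walked)

Result: [[2,4],[3,4],[4,4],[5,4],[6,0],[8,2],[8,3],[8,4],[11,2],[11,3],[11,4],[15,2],[15,3],[15,4],[17,3],[17,4],[20,1],[21,4]]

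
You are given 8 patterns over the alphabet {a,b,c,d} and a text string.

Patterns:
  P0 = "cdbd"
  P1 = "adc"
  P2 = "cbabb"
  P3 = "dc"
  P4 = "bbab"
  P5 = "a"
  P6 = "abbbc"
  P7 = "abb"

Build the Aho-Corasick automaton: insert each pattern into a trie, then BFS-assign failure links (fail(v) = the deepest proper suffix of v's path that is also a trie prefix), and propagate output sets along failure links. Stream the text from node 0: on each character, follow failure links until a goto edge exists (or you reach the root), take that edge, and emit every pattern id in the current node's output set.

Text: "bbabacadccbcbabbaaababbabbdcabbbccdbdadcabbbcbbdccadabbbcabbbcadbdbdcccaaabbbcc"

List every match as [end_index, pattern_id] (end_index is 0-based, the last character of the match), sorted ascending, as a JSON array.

Build automaton:
Trie nodes:
  n0 'ε': a→5 b→14 c→1 d→12
  n1 'c': b→8 d→2
  n2 'cd': b→3
  n3 'cdb': d→4
  n4 'cdbd': ·  ←P0
  n5 'a': b→18 d→6  ←P5
  n6 'ad': c→7
  n7 'adc': ·  ←P1
  n8 'cb': a→9
  n9 'cba': b→10
  n10 'cbab': b→11
  n11 'cbabb': ·  ←P2
  n12 'd': c→13
  n13 'dc': ·  ←P3
  n14 'b': b→15
  n15 'bb': a→16
  n16 'bba': b→17
  n17 'bbab': ·  ←P4
  n18 'ab': b→19
  n19 'abb': b→20  ←P7
  n20 'abbb': c→21
  n21 'abbbc': ·  ←P6

Failure links (BFS by depth):
  fail(1) 'c': from fail(0)=0 chase 'c': 0 ⇒ 0;  out=∅∪out(0)=∅
  fail(5) 'a': from fail(0)=0 chase 'a': 0 ⇒ 0;  out={5}∪out(0)={5}
  fail(12) 'd': from fail(0)=0 chase 'd': 0 ⇒ 0;  out=∅∪out(0)=∅
  fail(14) 'b': from fail(0)=0 chase 'b': 0 ⇒ 0;  out=∅∪out(0)=∅
  fail(2) 'cd': from fail(1)=0 chase 'd': 0 ⇒ 12;  out=∅∪out(12)=∅
  fail(6) 'ad': from fail(5)=0 chase 'd': 0 ⇒ 12;  out=∅∪out(12)=∅
  fail(8) 'cb': from fail(1)=0 chase 'b': 0 ⇒ 14;  out=∅∪out(14)=∅
  fail(13) 'dc': from fail(12)=0 chase 'c': 0 ⇒ 1;  out={3}∪out(1)={3}
  fail(15) 'bb': from fail(14)=0 chase 'b': 0 ⇒ 14;  out=∅∪out(14)=∅
  fail(18) 'ab': from fail(5)=0 chase 'b': 0 ⇒ 14;  out=∅∪out(14)=∅
  fail(3) 'cdb': from fail(2)=12 chase 'b': 12→0 ⇒ 14;  out=∅∪out(14)=∅
  fail(7) 'adc': from fail(6)=12 chase 'c': 12 ⇒ 13;  out={1}∪out(13)={1,3}
  fail(9) 'cba': from fail(8)=14 chase 'a': 14→0 ⇒ 5;  out=∅∪out(5)={5}
  fail(16) 'bba': from fail(15)=14 chase 'a': 14→0 ⇒ 5;  out=∅∪out(5)={5}
  fail(19) 'abb': from fail(18)=14 chase 'b': 14 ⇒ 15;  out={7}∪out(15)={7}
  fail(4) 'cdbd': from fail(3)=14 chase 'd': 14→0 ⇒ 12;  out={0}∪out(12)={0}
  fail(10) 'cbab': from fail(9)=5 chase 'b': 5 ⇒ 18;  out=∅∪out(18)=∅
  fail(17) 'bbab': from fail(16)=5 chase 'b': 5 ⇒ 18;  out={4}∪out(18)={4}
  fail(20) 'abbb': from fail(19)=15 chase 'b': 15→14 ⇒ 15;  out=∅∪out(15)=∅
  fail(11) 'cbabb': from fail(10)=18 chase 'b': 18 ⇒ 19;  out={2}∪out(19)={2,7}
  fail(21) 'abbbc': from fail(20)=15 chase 'c': 15→14→0 ⇒ 1;  out={6}∪out(1)={6}

Run:
[0] read 'b'  n0⇒n14
[1] read 'b'  n14⇒n15
[2] read 'a'  n15⇒n16  ** P5@[2:2]
[3] read 'b'  n16⇒n17  ** P4@[0:3]
[4] read 'a'  n17⇒n5 (via fail)  ** P5@[4:4]
[5] read 'c'  n5⇒n1 (via fail)
[6] read 'a'  n1⇒n5 (via fail)  ** P5@[6:6]
[7] read 'd'  n5⇒n6
[8] read 'c'  n6⇒n7  ** P1@[6:8],P3@[7:8]
[9] read 'c'  n7⇒n1 (via fail)
[10] read 'b'  n1⇒n8
[11] read 'c'  n8⇒n1 (via fail)
[12] read 'b'  n1⇒n8
[13] read 'a'  n8⇒n9  ** P5@[13:13]
[14] read 'b'  n9⇒n10
[15] read 'b'  n10⇒n11  ** P2@[11:15],P7@[13:15]
[16] read 'a'  n11⇒n16 (via fail)  ** P5@[16:16]
[17] read 'a'  n16⇒n5 (via fail)  ** P5@[17:17]
[18] read 'a'  n5⇒n5 (via fail)  ** P5@[18:18]
[19] read 'b'  n5⇒n18
[20] read 'a'  n18⇒n5 (via fail)  ** P5@[20:20]
[21] read 'b'  n5⇒n18
[22] read 'b'  n18⇒n19  ** P7@[20:22]
[23] read 'a'  n19⇒n16 (via fail)  ** P5@[23:23]
[24] read 'b'  n16⇒n17  ** P4@[21:24]
[25] read 'b'  n17⇒n19 (via fail)  ** P7@[23:25]
[26] read 'd'  n19⇒n12 (via fail)
[27] read 'c'  n12⇒n13  ** P3@[26:27]
[28] read 'a'  n13⇒n5 (via fail)  ** P5@[28:28]
[29] read 'b'  n5⇒n18
[30] read 'b'  n18⇒n19  ** P7@[28:30]
[31] read 'b'  n19⇒n20
[32] read 'c'  n20⇒n21  ** P6@[28:32]
[33] read 'c'  n21⇒n1 (via fail)
[34] read 'd'  n1⇒n2
[35] read 'b'  n2⇒n3
[36] read 'd'  n3⇒n4  ** P0@[33:36]
[37] read 'a'  n4⇒n5 (via fail)  ** P5@[37:37]
[38] read 'd'  n5⇒n6
[39] read 'c'  n6⇒n7  ** P1@[37:39],P3@[38:39]
[40] read 'a'  n7⇒n5 (via fail)  ** P5@[40:40]
[41] read 'b'  n5⇒n18
[42] read 'b'  n18⇒n19  ** P7@[40:42]
[43] read 'b'  n19⇒n20
[44] read 'c'  n20⇒n21  ** P6@[40:44]
[45] read 'b'  n21⇒n8 (via fail)
[46] read 'b'  n8⇒n15 (via fail)
[47] read 'd'  n15⇒n12 (via fail)
[48] read 'c'  n12⇒n13  ** P3@[47:48]
[49] read 'c'  n13⇒n1 (via fail)
[50] read 'a'  n1⇒n5 (via fail)  ** P5@[50:50]
[51] read 'd'  n5⇒n6
[52] read 'a'  n6⇒n5 (via fail)  ** P5@[52:52]
[53] read 'b'  n5⇒n18
[54] read 'b'  n18⇒n19  ** P7@[52:54]
[55] read 'b'  n19⇒n20
[56] read 'c'  n20⇒n21  ** P6@[52:56]
[57] read 'a'  n21⇒n5 (via fail)  ** P5@[57:57]
[58] read 'b'  n5⇒n18
[59] read 'b'  n18⇒n19  ** P7@[57:59]
[60] read 'b'  n19⇒n20
[61] read 'c'  n20⇒n21  ** P6@[57:61]
[62] read 'a'  n21⇒n5 (via fail)  ** P5@[62:62]
[63] read 'd'  n5⇒n6
[64] read 'b'  n6⇒n14 (via fail)
[65] read 'd'  n14⇒n12 (via fail)
[66] read 'b'  n12⇒n14 (via fail)
[67] read 'd'  n14⇒n12 (via fail)
[68] read 'c'  n12⇒n13  ** P3@[67:68]
[69] read 'c'  n13⇒n1 (via fail)
[70] read 'c'  n1⇒n1 (via fail)
[71] read 'a'  n1⇒n5 (via fail)  ** P5@[71:71]
[72] read 'a'  n5⇒n5 (via fail)  ** P5@[72:72]
[73] read 'a'  n5⇒n5 (via fail)  ** P5@[73:73]
[74] read 'b'  n5⇒n18
[75] read 'b'  n18⇒n19  ** P7@[73:75]
[76] read 'b'  n19⇒n20
[77] read 'c'  n20⇒n21  ** P6@[73:77]
[78] read 'c'  n21⇒n1 (via fail)

Result: [[2,5],[3,4],[4,5],[6,5],[8,1],[8,3],[13,5],[15,2],[15,7],[16,5],[17,5],[18,5],[20,5],[22,7],[23,5],[24,4],[25,7],[27,3],[28,5],[30,7],[32,6],[36,0],[37,5],[39,1],[39,3],[40,5],[42,7],[44,6],[48,3],[50,5],[52,5],[54,7],[56,6],[57,5],[59,7],[61,6],[62,5],[68,3],[71,5],[72,5],[73,5],[75,7],[77,6]]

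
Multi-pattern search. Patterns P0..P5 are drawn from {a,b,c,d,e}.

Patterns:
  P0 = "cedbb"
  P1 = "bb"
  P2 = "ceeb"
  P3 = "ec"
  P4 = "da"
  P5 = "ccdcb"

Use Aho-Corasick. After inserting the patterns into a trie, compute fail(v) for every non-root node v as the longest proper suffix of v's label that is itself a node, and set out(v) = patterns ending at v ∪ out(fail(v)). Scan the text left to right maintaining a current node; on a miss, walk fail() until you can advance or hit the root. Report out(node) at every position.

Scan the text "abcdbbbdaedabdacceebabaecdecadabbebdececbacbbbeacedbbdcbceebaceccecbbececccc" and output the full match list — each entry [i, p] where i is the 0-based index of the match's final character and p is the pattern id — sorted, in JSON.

Construct AC machine:
Trie (insert patterns):
  0='ε' goto b→6 c→1 d→12 e→10
  1='c' goto c→14 e→2
  2='ce' goto d→3 e→8
  3='ced' goto b→4
  4='cedb' goto b→5
  5='cedbb' goto ·  [P0 ends]
  6='b' goto b→7
  7='bb' goto ·  [P1 ends]
  8='cee' goto b→9
  9='ceeb' goto ·  [P2 ends]
  10='e' goto c→11
  11='ec' goto ·  [P3 ends]
  12='d' goto a→13
  13='da' goto ·  [P4 ends]
  14='cc' goto d→15
  15='ccd' goto c→16
  16='ccdc' goto b→17
  17='ccdcb' goto ·  [P5 ends]

BFS fail/out derivation:
  n1('c'): parent n0 fail=0; on 'c' 0 → fail=0;  out ∅∪∅=∅
  n6('b'): parent n0 fail=0; on 'b' 0 → fail=0;  out ∅∪∅=∅
  n10('e'): parent n0 fail=0; on 'e' 0 → fail=0;  out ∅∪∅=∅
  n12('d'): parent n0 fail=0; on 'd' 0 → fail=0;  out ∅∪∅=∅
  n2('ce'): parent n1 fail=0; on 'e' 0 → fail=10;  out ∅∪∅=∅
  n7('bb'): parent n6 fail=0; on 'b' 0 → fail=6;  out {1}∪∅={1}
  n11('ec'): parent n10 fail=0; on 'c' 0 → fail=1;  out {3}∪∅={3}
  n13('da'): parent n12 fail=0; on 'a' 0 → fail=0;  out {4}∪∅={4}
  n14('cc'): parent n1 fail=0; on 'c' 0 → fail=1;  out ∅∪∅=∅
  n3('ced'): parent n2 fail=10; on 'd' 10→0 → fail=12;  out ∅∪∅=∅
  n8('cee'): parent n2 fail=10; on 'e' 10→0 → fail=10;  out ∅∪∅=∅
  n15('ccd'): parent n14 fail=1; on 'd' 1→0 → fail=12;  out ∅∪∅=∅
  n4('cedb'): parent n3 fail=12; on 'b' 12→0 → fail=6;  out ∅∪∅=∅
  n9('ceeb'): parent n8 fail=10; on 'b' 10→0 → fail=6;  out {2}∪∅={2}
  n16('ccdc'): parent n15 fail=12; on 'c' 12→0 → fail=1;  out ∅∪∅=∅
  n5('cedbb'): parent n4 fail=6; on 'b' 6 → fail=7;  out {0}∪{1}={0,1}
  n17('ccdcb'): parent n16 fail=1; on 'b' 1→0 → fail=6;  out {5}∪∅={5}

Scan:
pos 0 'a': at 0
pos 1 'b': at 6
pos 2 'c': at 1 (fail-walked)
pos 3 'd': at 12 (fail-walked)
pos 4 'b': at 6 (fail-walked)
pos 5 'b': at 7  → match P1@[4:5]
pos 6 'b': at 7 (fail-walked)  → match P1@[5:6]
pos 7 'd': at 12 (fail-walked)
pos 8 'a': at 13  → match P4@[7:8]
pos 9 'e': at 10 (fail-walked)
pos 10 'd': at 12 (fail-walked)
pos 11 'a': at 13  → match P4@[10:11]
pos 12 'b': at 6 (fail-walked)
pos 13 'd': at 12 (fail-walked)
pos 14 'a': at 13  → match P4@[13:14]
pos 15 'c': at 1 (fail-walked)
pos 16 'c': at 14
pos 17 'e': at 2 (fail-walked)
pos 18 'e': at 8
pos 19 'b': at 9  → match P2@[16:19]
pos 20 'a': at 0 (fail-walked)
pos 21 'b': at 6
pos 22 'a': at 0 (fail-walked)
pos 23 'e': at 10
pos 24 'c': at 11  → match P3@[23:24]
pos 25 'd': at 12 (fail-walked)
pos 26 'e': at 10 (fail-walked)
pos 27 'c': at 11  → match P3@[26:27]
pos 28 'a': at 0 (fail-walked)
pos 29 'd': at 12
pos 30 'a': at 13  → match P4@[29:30]
pos 31 'b': at 6 (fail-walked)
pos 32 'b': at 7  → match P1@[31:32]
pos 33 'e': at 10 (fail-walked)
pos 34 'b': at 6 (fail-walked)
pos 35 'd': at 12 (fail-walked)
pos 36 'e': at 10 (fail-walked)
pos 37 'c': at 11  → match P3@[36:37]
pos 38 'e': at 2 (fail-walked)
pos 39 'c': at 11 (fail-walked)  → match P3@[38:39]
pos 40 'b': at 6 (fail-walked)
pos 41 'a': at 0 (fail-walked)
pos 42 'c': at 1
pos 43 'b': at 6 (fail-walked)
pos 44 'b': at 7  → match P1@[43:44]
pos 45 'b': at 7 (fail-walked)  → match P1@[44:45]
pos 46 'e': at 10 (fail-walked)
pos 47 'a': at 0 (fail-walked)
pos 48 'c': at 1
pos 49 'e': at 2
pos 50 'd': at 3
pos 51 'b': at 4
pos 52 'b': at 5  → match P0@[48:52],P1@[51:52]
pos 53 'd': at 12 (fail-walked)
pos 54 'c': at 1 (fail-walked)
pos 55 'b': at 6 (fail-walked)
pos 56 'c': at 1 (fail-walked)
pos 57 'e': at 2
pos 58 'e': at 8
pos 59 'b': at 9  → match P2@[56:59]
pos 60 'a': at 0 (fail-walked)
pos 61 'c': at 1
pos 62 'e': at 2
pos 63 'c': at 11 (fail-walked)  → match P3@[62:63]
pos 64 'c': at 14 (fail-walked)
pos 65 'e': at 2 (fail-walked)
pos 66 'c': at 11 (fail-walked)  → match P3@[65:66]
pos 67 'b': at 6 (fail-walked)
pos 68 'b': at 7  → match P1@[67:68]
pos 69 'e': at 10 (fail-walked)
pos 70 'c': at 11  → match P3@[69:70]
pos 71 'e': at 2 (fail-walked)
pos 72 'c': at 11 (fail-walked)  → match P3@[71:72]
pos 73 'c': at 14 (fail-walked)
pos 74 'c': at 14 (fail-walked)
pos 75 'c': at 14 (fail-walked)

All matches (sorted): [[5,1],[6,1],[8,4],[11,4],[14,4],[19,2],[24,3],[27,3],[30,4],[32,1],[37,3],[39,3],[44,1],[45,1],[52,0],[52,1],[59,2],[63,3],[66,3],[68,1],[70,3],[72,3]]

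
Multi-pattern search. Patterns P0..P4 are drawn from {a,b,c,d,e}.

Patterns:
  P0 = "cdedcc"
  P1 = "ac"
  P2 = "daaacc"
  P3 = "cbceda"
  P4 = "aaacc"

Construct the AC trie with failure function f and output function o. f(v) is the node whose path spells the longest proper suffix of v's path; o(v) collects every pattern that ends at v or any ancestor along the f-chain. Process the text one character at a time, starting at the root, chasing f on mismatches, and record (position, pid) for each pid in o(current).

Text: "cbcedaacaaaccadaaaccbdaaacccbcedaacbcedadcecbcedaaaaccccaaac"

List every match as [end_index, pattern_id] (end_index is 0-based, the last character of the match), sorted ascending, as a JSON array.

Build:
Trie nodes:
  n0 'ε': a→7 c→1 d→9
  n1 'c': b→15 d→2
  n2 'cd': e→3
  n3 'cde': d→4
  n4 'cded': c→5
  n5 'cdedc': c→6
  n6 'cdedcc': ·  ←P0
  n7 'a': a→20 c→8
  n8 'ac': ·  ←P1
  n9 'd': a→10
  n10 'da': a→11
  n11 'daa': a→12
  n12 'daaa': c→13
  n13 'daaac': c→14
  n14 'daaacc': ·  ←P2
  n15 'cb': c→16
  n16 'cbc': e→17
  n17 'cbce': d→18
  n18 'cbced': a→19
  n19 'cbceda': ·  ←P3
  n20 'aa': a→21
  n21 'aaa': c→22
  n22 'aaac': c→23
  n23 'aaacc': ·  ←P4

Failure links (BFS by depth):
  n1('c'): parent n0 fail=0; on 'c' 0 → fail=0;  out ∅∪∅=∅
  n7('a'): parent n0 fail=0; on 'a' 0 → fail=0;  out ∅∪∅=∅
  n9('d'): parent n0 fail=0; on 'd' 0 → fail=0;  out ∅∪∅=∅
  n2('cd'): parent n1 fail=0; on 'd' 0 → fail=9;  out ∅∪∅=∅
  n8('ac'): parent n7 fail=0; on 'c' 0 → fail=1;  out {1}∪∅={1}
  n10('da'): parent n9 fail=0; on 'a' 0 → fail=7;  out ∅∪∅=∅
  n15('cb'): parent n1 fail=0; on 'b' 0 → fail=0;  out ∅∪∅=∅
  n20('aa'): parent n7 fail=0; on 'a' 0 → fail=7;  out ∅∪∅=∅
  n3('cde'): parent n2 fail=9; on 'e' 9→0 → fail=0;  out ∅∪∅=∅
  n11('daa'): parent n10 fail=7; on 'a' 7 → fail=20;  out ∅∪∅=∅
  n16('cbc'): parent n15 fail=0; on 'c' 0 → fail=1;  out ∅∪∅=∅
  n21('aaa'): parent n20 fail=7; on 'a' 7 → fail=20;  out ∅∪∅=∅
  n4('cded'): parent n3 fail=0; on 'd' 0 → fail=9;  out ∅∪∅=∅
  n12('daaa'): parent n11 fail=20; on 'a' 20 → fail=21;  out ∅∪∅=∅
  n17('cbce'): parent n16 fail=1; on 'e' 1→0 → fail=0;  out ∅∪∅=∅
  n22('aaac'): parent n21 fail=20; on 'c' 20→7 → fail=8;  out ∅∪{1}={1}
  n5('cdedc'): parent n4 fail=9; on 'c' 9→0 → fail=1;  out ∅∪∅=∅
  n13('daaac'): parent n12 fail=21; on 'c' 21 → fail=22;  out ∅∪{1}={1}
  n18('cbced'): parent n17 fail=0; on 'd' 0 → fail=9;  out ∅∪∅=∅
  n23('aaacc'): parent n22 fail=8; on 'c' 8→1→0 → fail=1;  out {4}∪∅={4}
  n6('cdedcc'): parent n5 fail=1; on 'c' 1→0 → fail=1;  out {0}∪∅={0}
  n14('daaacc'): parent n13 fail=22; on 'c' 22 → fail=23;  out {2}∪{4}={2,4}
  n19('cbceda'): parent n18 fail=9; on 'a' 9 → fail=10;  out {3}∪∅={3}

Scan:
pos 0 'c': at 1
pos 1 'b': at 15
pos 2 'c': at 16
pos 3 'e': at 17
pos 4 'd': at 18
pos 5 'a': at 19  → match P3@[0:5]
pos 6 'a': at 11 ·f
pos 7 'c': at 8 ·f  → match P1@[6:7]
pos 8 'a': at 7 ·f
pos 9 'a': at 20
pos 10 'a': at 21
pos 11 'c': at 22  → match P1@[10:11]
pos 12 'c': at 23  → match P4@[8:12]
pos 13 'a': at 7 ·f
pos 14 'd': at 9 ·f
pos 15 'a': at 10
pos 16 'a': at 11
pos 17 'a': at 12
pos 18 'c': at 13  → match P1@[17:18]
pos 19 'c': at 14  → match P2@[14:19],P4@[15:19]
pos 20 'b': at 15 ·f
pos 21 'd': at 9 ·f
pos 22 'a': at 10
pos 23 'a': at 11
pos 24 'a': at 12
pos 25 'c': at 13  → match P1@[24:25]
pos 26 'c': at 14  → match P2@[21:26],P4@[22:26]
pos 27 'c': at 1 ·f
pos 28 'b': at 15
pos 29 'c': at 16
pos 30 'e': at 17
pos 31 'd': at 18
pos 32 'a': at 19  → match P3@[27:32]
pos 33 'a': at 11 ·f
pos 34 'c': at 8 ·f  → match P1@[33:34]
pos 35 'b': at 15 ·f
pos 36 'c': at 16
pos 37 'e': at 17
pos 38 'd': at 18
pos 39 'a': at 19  → match P3@[34:39]
pos 40 'd': at 9 ·f
pos 41 'c': at 1 ·f
pos 42 'e': at 0 ·f
pos 43 'c': at 1
pos 44 'b': at 15
pos 45 'c': at 16
pos 46 'e': at 17
pos 47 'd': at 18
pos 48 'a': at 19  → match P3@[43:48]
pos 49 'a': at 11 ·f
pos 50 'a': at 12
pos 51 'a': at 21 ·f
pos 52 'c': at 22  → match P1@[51:52]
pos 53 'c': at 23  → match P4@[49:53]
pos 54 'c': at 1 ·f
pos 55 'c': at 1 ·f
pos 56 'a': at 7 ·f
pos 57 'a': at 20
pos 58 'a': at 21
pos 59 'c': at 22  → match P1@[58:59]

All matches (sorted): [[5,3],[7,1],[11,1],[12,4],[18,1],[19,2],[19,4],[25,1],[26,2],[26,4],[32,3],[34,1],[39,3],[48,3],[52,1],[53,4],[59,1]]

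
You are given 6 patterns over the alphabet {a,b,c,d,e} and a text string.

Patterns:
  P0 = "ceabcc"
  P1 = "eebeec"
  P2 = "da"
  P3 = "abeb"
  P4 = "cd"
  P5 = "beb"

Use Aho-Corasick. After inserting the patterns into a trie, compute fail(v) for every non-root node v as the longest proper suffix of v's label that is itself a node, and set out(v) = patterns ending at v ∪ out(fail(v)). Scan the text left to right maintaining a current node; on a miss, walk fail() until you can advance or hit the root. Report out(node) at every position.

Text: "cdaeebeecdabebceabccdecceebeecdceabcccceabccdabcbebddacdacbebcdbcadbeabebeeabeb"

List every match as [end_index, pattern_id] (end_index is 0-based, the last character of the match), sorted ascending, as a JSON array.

Build:
Trie nodes:
  n0 'ε': a→15 b→20 c→1 d→13 e→7
  n1 'c': d→19 e→2
  n2 'ce': a→3
  n3 'cea': b→4
  n4 'ceab': c→5
  n5 'ceabc': c→6
  n6 'ceabcc': ·  [P0 ends]
  n7 'e': e→8
  n8 'ee': b→9
  n9 'eeb': e→10
  n10 'eebe': e→11
  n11 'eebee': c→12
  n12 'eebeec': ·  [P1 ends]
  n13 'd': a→14
  n14 'da': ·  [P2 ends]
  n15 'a': b→16
  n16 'ab': e→17
  n17 'abe': b→18
  n18 'abeb': ·  [P3 ends]
  n19 'cd': ·  [P4 ends]
  n20 'b': e→21
  n21 'be': b→22
  n22 'beb': ·  [P5 ends]

BFS fail/out derivation:
  n1('c'): parent n0 fail=0; on 'c' 0 → fail=0;  out ∅∪∅=∅
  n7('e'): parent n0 fail=0; on 'e' 0 → fail=0;  out ∅∪∅=∅
  n13('d'): parent n0 fail=0; on 'd' 0 → fail=0;  out ∅∪∅=∅
  n15('a'): parent n0 fail=0; on 'a' 0 → fail=0;  out ∅∪∅=∅
  n20('b'): parent n0 fail=0; on 'b' 0 → fail=0;  out ∅∪∅=∅
  n2('ce'): parent n1 fail=0; on 'e' 0 → fail=7;  out ∅∪∅=∅
  n8('ee'): parent n7 fail=0; on 'e' 0 → fail=7;  out ∅∪∅=∅
  n14('da'): parent n13 fail=0; on 'a' 0 → fail=15;  out {2}∪∅={2}
  n16('ab'): parent n15 fail=0; on 'b' 0 → fail=20;  out ∅∪∅=∅
  n19('cd'): parent n1 fail=0; on 'd' 0 → fail=13;  out {4}∪∅={4}
  n21('be'): parent n20 fail=0; on 'e' 0 → fail=7;  out ∅∪∅=∅
  n3('cea'): parent n2 fail=7; on 'a' 7→0 → fail=15;  out ∅∪∅=∅
  n9('eeb'): parent n8 fail=7; on 'b' 7→0 → fail=20;  out ∅∪∅=∅
  n17('abe'): parent n16 fail=20; on 'e' 20 → fail=21;  out ∅∪∅=∅
  n22('beb'): parent n21 fail=7; on 'b' 7→0 → fail=20;  out {5}∪∅={5}
  n4('ceab'): parent n3 fail=15; on 'b' 15 → fail=16;  out ∅∪∅=∅
  n10('eebe'): parent n9 fail=20; on 'e' 20 → fail=21;  out ∅∪∅=∅
  n18('abeb'): parent n17 fail=21; on 'b' 21 → fail=22;  out {3}∪{5}={3,5}
  n5('ceabc'): parent n4 fail=16; on 'c' 16→20→0 → fail=1;  out ∅∪∅=∅
  n11('eebee'): parent n10 fail=21; on 'e' 21→7 → fail=8;  out ∅∪∅=∅
  n6('ceabcc'): parent n5 fail=1; on 'c' 1→0 → fail=1;  out {0}∪∅={0}
  n12('eebeec'): parent n11 fail=8; on 'c' 8→7→0 → fail=1;  out {1}∪∅={1}

Scan:
[0] read 'c'  n0⇒n1
[1] read 'd'  n1⇒n19  emit P4@[0:1]
[2] read 'a'  n19⇒n14 (fail-walked)  emit P2@[1:2]
[3] read 'e'  n14⇒n7 (fail-walked)
[4] read 'e'  n7⇒n8
[5] read 'b'  n8⇒n9
[6] read 'e'  n9⇒n10
[7] read 'e'  n10⇒n11
[8] read 'c'  n11⇒n12  emit P1@[3:8]
[9] read 'd'  n12⇒n19 (fail-walked)  emit P4@[8:9]
[10] read 'a'  n19⇒n14 (fail-walked)  emit P2@[9:10]
[11] read 'b'  n14⇒n16 (fail-walked)
[12] read 'e'  n16⇒n17
[13] read 'b'  n17⇒n18  emit P3@[10:13],P5@[11:13]
[14] read 'c'  n18⇒n1 (fail-walked)
[15] read 'e'  n1⇒n2
[16] read 'a'  n2⇒n3
[17] read 'b'  n3⇒n4
[18] read 'c'  n4⇒n5
[19] read 'c'  n5⇒n6  emit P0@[14:19]
[20] read 'd'  n6⇒n19 (fail-walked)  emit P4@[19:20]
[21] read 'e'  n19⇒n7 (fail-walked)
[22] read 'c'  n7⇒n1 (fail-walked)
[23] read 'c'  n1⇒n1 (fail-walked)
[24] read 'e'  n1⇒n2
[25] read 'e'  n2⇒n8 (fail-walked)
[26] read 'b'  n8⇒n9
[27] read 'e'  n9⇒n10
[28] read 'e'  n10⇒n11
[29] read 'c'  n11⇒n12  emit P1@[24:29]
[30] read 'd'  n12⇒n19 (fail-walked)  emit P4@[29:30]
[31] read 'c'  n19⇒n1 (fail-walked)
[32] read 'e'  n1⇒n2
[33] read 'a'  n2⇒n3
[34] read 'b'  n3⇒n4
[35] read 'c'  n4⇒n5
[36] read 'c'  n5⇒n6  emit P0@[31:36]
[37] read 'c'  n6⇒n1 (fail-walked)
[38] read 'c'  n1⇒n1 (fail-walked)
[39] read 'e'  n1⇒n2
[40] read 'a'  n2⇒n3
[41] read 'b'  n3⇒n4
[42] read 'c'  n4⇒n5
[43] read 'c'  n5⇒n6  emit P0@[38:43]
[44] read 'd'  n6⇒n19 (fail-walked)  emit P4@[43:44]
[45] read 'a'  n19⇒n14 (fail-walked)  emit P2@[44:45]
[46] read 'b'  n14⇒n16 (fail-walked)
[47] read 'c'  n16⇒n1 (fail-walked)
[48] read 'b'  n1⇒n20 (fail-walked)
[49] read 'e'  n20⇒n21
[50] read 'b'  n21⇒n22  emit P5@[48:50]
[51] read 'd'  n22⇒n13 (fail-walked)
[52] read 'd'  n13⇒n13 (fail-walked)
[53] read 'a'  n13⇒n14  emit P2@[52:53]
[54] read 'c'  n14⇒n1 (fail-walked)
[55] read 'd'  n1⇒n19  emit P4@[54:55]
[56] read 'a'  n19⇒n14 (fail-walked)  emit P2@[55:56]
[57] read 'c'  n14⇒n1 (fail-walked)
[58] read 'b'  n1⇒n20 (fail-walked)
[59] read 'e'  n20⇒n21
[60] read 'b'  n21⇒n22  emit P5@[58:60]
[61] read 'c'  n22⇒n1 (fail-walked)
[62] read 'd'  n1⇒n19  emit P4@[61:62]
[63] read 'b'  n19⇒n20 (fail-walked)
[64] read 'c'  n20⇒n1 (fail-walked)
[65] read 'a'  n1⇒n15 (fail-walked)
[66] read 'd'  n15⇒n13 (fail-walked)
[67] read 'b'  n13⇒n20 (fail-walked)
[68] read 'e'  n20⇒n21
[69] read 'a'  n21⇒n15 (fail-walked)
[70] read 'b'  n15⇒n16
[71] read 'e'  n16⇒n17
[72] read 'b'  n17⇒n18  emit P3@[69:72],P5@[70:72]
[73] read 'e'  n18⇒n21 (fail-walked)
[74] read 'e'  n21⇒n8 (fail-walked)
[75] read 'a'  n8⇒n15 (fail-walked)
[76] read 'b'  n15⇒n16
[77] read 'e'  n16⇒n17
[78] read 'b'  n17⇒n18  emit P3@[75:78],P5@[76:78]

Result: [[1,4],[2,2],[8,1],[9,4],[10,2],[13,3],[13,5],[19,0],[20,4],[29,1],[30,4],[36,0],[43,0],[44,4],[45,2],[50,5],[53,2],[55,4],[56,2],[60,5],[62,4],[72,3],[72,5],[78,3],[78,5]]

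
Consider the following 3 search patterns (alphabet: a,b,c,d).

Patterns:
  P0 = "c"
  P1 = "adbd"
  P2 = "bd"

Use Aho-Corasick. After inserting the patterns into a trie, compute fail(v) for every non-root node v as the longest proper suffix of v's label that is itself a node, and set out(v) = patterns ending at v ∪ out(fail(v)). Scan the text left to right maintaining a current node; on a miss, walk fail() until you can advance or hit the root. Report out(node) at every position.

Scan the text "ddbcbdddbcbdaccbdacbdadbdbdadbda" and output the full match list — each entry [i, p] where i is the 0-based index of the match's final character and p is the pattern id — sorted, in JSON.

Build:
Trie nodes:
  n0 'ε': a→2 b→6 c→1
  n1 'c': ·  [P0 ends]
  n2 'a': d→3
  n3 'ad': b→4
  n4 'adb': d→5
  n5 'adbd': ·  [P1 ends]
  n6 'b': d→7
  n7 'bd': ·  [P2 ends]

BFS fail/out derivation:
  n1('c'): parent n0 fail=0; on 'c' 0 → fail=0;  out {0}∪∅={0}
  n2('a'): parent n0 fail=0; on 'a' 0 → fail=0;  out ∅∪∅=∅
  n6('b'): parent n0 fail=0; on 'b' 0 → fail=0;  out ∅∪∅=∅
  n3('ad'): parent n2 fail=0; on 'd' 0 → fail=0;  out ∅∪∅=∅
  n7('bd'): parent n6 fail=0; on 'd' 0 → fail=0;  out {2}∪∅={2}
  n4('adb'): parent n3 fail=0; on 'b' 0 → fail=6;  out ∅∪∅=∅
  n5('adbd'): parent n4 fail=6; on 'd' 6 → fail=7;  out {1}∪{2}={1,2}

Text stream:
i=0 'd': node 0→0
i=1 'd': node 0→0
i=2 'b': node 0→6
i=3 'c': node 6→1 ·f  emit P0@[3:3]
i=4 'b': node 1→6 ·f
i=5 'd': node 6→7  emit P2@[4:5]
i=6 'd': node 7→0 ·f
i=7 'd': node 0→0
i=8 'b': node 0→6
i=9 'c': node 6→1 ·f  emit P0@[9:9]
i=10 'b': node 1→6 ·f
i=11 'd': node 6→7  emit P2@[10:11]
i=12 'a': node 7→2 ·f
i=13 'c': node 2→1 ·f  emit P0@[13:13]
i=14 'c': node 1→1 ·f  emit P0@[14:14]
i=15 'b': node 1→6 ·f
i=16 'd': node 6→7  emit P2@[15:16]
i=17 'a': node 7→2 ·f
i=18 'c': node 2→1 ·f  emit P0@[18:18]
i=19 'b': node 1→6 ·f
i=20 'd': node 6→7  emit P2@[19:20]
i=21 'a': node 7→2 ·f
i=22 'd': node 2→3
i=23 'b': node 3→4
i=24 'd': node 4→5  emit P1@[21:24],P2@[23:24]
i=25 'b': node 5→6 ·f
i=26 'd': node 6→7  emit P2@[25:26]
i=27 'a': node 7→2 ·f
i=28 'd': node 2→3
i=29 'b': node 3→4
i=30 'd': node 4→5  emit P1@[27:30],P2@[29:30]
i=31 'a': node 5→2 ·f

Result: [[3,0],[5,2],[9,0],[11,2],[13,0],[14,0],[16,2],[18,0],[20,2],[24,1],[24,2],[26,2],[30,1],[30,2]]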